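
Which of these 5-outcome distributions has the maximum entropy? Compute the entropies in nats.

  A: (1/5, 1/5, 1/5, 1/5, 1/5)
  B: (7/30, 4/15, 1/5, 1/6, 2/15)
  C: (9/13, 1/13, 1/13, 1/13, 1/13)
A

For a discrete distribution over n outcomes, entropy is maximized by the uniform distribution.

Computing entropies:
H(A) = 1.6094 nats
H(B) = 1.5812 nats
H(C) = 1.0438 nats

The uniform distribution (where all probabilities equal 1/5) achieves the maximum entropy of log_e(5) = 1.6094 nats.

Distribution A has the highest entropy.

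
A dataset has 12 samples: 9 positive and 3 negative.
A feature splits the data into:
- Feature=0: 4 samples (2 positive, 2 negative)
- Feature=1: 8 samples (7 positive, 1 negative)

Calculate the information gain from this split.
0.1156 bits

Information Gain = H(Y) - H(Y|Feature)

Before split:
P(positive) = 9/12 = 0.7500
H(Y) = 0.8113 bits

After split:
Feature=0: H = 1.0000 bits (weight = 4/12)
Feature=1: H = 0.5436 bits (weight = 8/12)
H(Y|Feature) = (4/12)×1.0000 + (8/12)×0.5436 = 0.6957 bits

Information Gain = 0.8113 - 0.6957 = 0.1156 bits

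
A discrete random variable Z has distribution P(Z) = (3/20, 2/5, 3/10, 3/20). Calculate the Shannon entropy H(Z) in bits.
1.8710 bits

Shannon entropy is H(X) = -Σ p(x) log p(x).

For P = (3/20, 2/5, 3/10, 3/20):
H = -3/20 × log_2(3/20) -2/5 × log_2(2/5) -3/10 × log_2(3/10) -3/20 × log_2(3/20)
H = 1.8710 bits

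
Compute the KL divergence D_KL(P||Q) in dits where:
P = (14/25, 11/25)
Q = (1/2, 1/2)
0.0031 dits

KL divergence: D_KL(P||Q) = Σ p(x) log(p(x)/q(x))

Computing term by term:
  x=0: 14/25 × log_10[(14/25)/(1/2)] = 14/25 × 0.0492 = 0.0276
  x=1: 11/25 × log_10[(11/25)/(1/2)] = 11/25 × -0.0555 = -0.0244

D_KL(P||Q) = 0.0031 dits

Note: KL divergence is always non-negative and equals 0 iff P = Q.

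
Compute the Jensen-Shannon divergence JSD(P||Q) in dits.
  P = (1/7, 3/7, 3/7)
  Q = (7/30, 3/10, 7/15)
0.0050 dits

Jensen-Shannon divergence is:
JSD(P||Q) = 0.5 × D_KL(P||M) + 0.5 × D_KL(Q||M)
where M = 0.5 × (P + Q) is the mixture distribution.

M = 0.5 × (1/7, 3/7, 3/7) + 0.5 × (7/30, 3/10, 7/15) = (0.188095, 0.364286, 0.447619)

D_KL(P||M) = 0.0051 dits
D_KL(Q||M) = 0.0050 dits

JSD(P||Q) = 0.5 × 0.0051 + 0.5 × 0.0050 = 0.0050 dits

Unlike KL divergence, JSD is symmetric and bounded: 0 ≤ JSD ≤ log(2).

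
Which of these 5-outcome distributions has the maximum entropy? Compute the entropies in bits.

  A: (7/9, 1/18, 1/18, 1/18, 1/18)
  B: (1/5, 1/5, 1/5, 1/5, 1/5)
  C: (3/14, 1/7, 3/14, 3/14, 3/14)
B

For a discrete distribution over n outcomes, entropy is maximized by the uniform distribution.

Computing entropies:
H(A) = 1.2086 bits
H(B) = 2.3219 bits
H(C) = 2.3060 bits

The uniform distribution (where all probabilities equal 1/5) achieves the maximum entropy of log_2(5) = 2.3219 bits.

Distribution B has the highest entropy.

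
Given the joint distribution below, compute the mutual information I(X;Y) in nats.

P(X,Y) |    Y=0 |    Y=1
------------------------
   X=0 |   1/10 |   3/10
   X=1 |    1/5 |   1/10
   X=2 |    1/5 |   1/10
0.0863 nats

Mutual information: I(X;Y) = H(X) + H(Y) - H(X,Y)

Marginals:
P(X) = (2/5, 3/10, 3/10), H(X) = 1.0889 nats
P(Y) = (1/2, 1/2), H(Y) = 0.6931 nats

Joint entropy: H(X,Y) = 1.6957 nats

I(X;Y) = 1.0889 + 0.6931 - 1.6957 = 0.0863 nats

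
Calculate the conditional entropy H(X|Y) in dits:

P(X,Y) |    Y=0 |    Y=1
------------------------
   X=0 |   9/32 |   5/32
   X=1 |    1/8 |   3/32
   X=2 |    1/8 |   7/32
0.4473 dits

Using the chain rule: H(X|Y) = H(X,Y) - H(Y)

First, compute H(X,Y) = 0.7474 dits

Marginal P(Y) = (17/32, 15/32)
H(Y) = 0.3002 dits

H(X|Y) = H(X,Y) - H(Y) = 0.7474 - 0.3002 = 0.4473 dits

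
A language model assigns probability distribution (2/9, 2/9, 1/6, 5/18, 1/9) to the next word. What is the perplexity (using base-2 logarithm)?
4.7925

Perplexity is 2^H (or exp(H) for natural log).

First, H = -Σ p log p = 2.2608 bits
Perplexity = 2^2.2608 = 4.7925

Interpretation: The model's uncertainty is equivalent to choosing uniformly among 4.8 options.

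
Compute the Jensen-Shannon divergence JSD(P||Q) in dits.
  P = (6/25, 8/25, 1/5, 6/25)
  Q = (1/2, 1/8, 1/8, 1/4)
0.0217 dits

Jensen-Shannon divergence is:
JSD(P||Q) = 0.5 × D_KL(P||M) + 0.5 × D_KL(Q||M)
where M = 0.5 × (P + Q) is the mixture distribution.

M = 0.5 × (6/25, 8/25, 1/5, 6/25) + 0.5 × (1/2, 1/8, 1/8, 1/4) = (0.37, 0.2225, 0.1625, 0.245)

D_KL(P||M) = 0.0213 dits
D_KL(Q||M) = 0.0220 dits

JSD(P||Q) = 0.5 × 0.0213 + 0.5 × 0.0220 = 0.0217 dits

Unlike KL divergence, JSD is symmetric and bounded: 0 ≤ JSD ≤ log(2).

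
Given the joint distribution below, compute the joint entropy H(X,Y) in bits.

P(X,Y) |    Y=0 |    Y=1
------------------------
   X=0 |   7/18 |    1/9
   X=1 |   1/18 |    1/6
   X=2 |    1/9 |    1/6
2.3276 bits

Joint entropy is H(X,Y) = -Σ_{x,y} p(x,y) log p(x,y).

Summing over all non-zero entries:
H(X,Y) = -[7/18·log_2(7/18) + 1/9·log_2(1/9) + 1/18·log_2(1/18) + 1/6·log_2(1/6) + 1/9·log_2(1/9) + 1/6·log_2(1/6)]
H(X,Y) = 2.3276 bits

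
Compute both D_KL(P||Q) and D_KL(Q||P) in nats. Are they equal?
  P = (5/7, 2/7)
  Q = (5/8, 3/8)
D_KL(P||Q) = 0.0177, D_KL(Q||P) = 0.0185

KL divergence is not symmetric: D_KL(P||Q) ≠ D_KL(Q||P) in general.

D_KL(P||Q) = 0.0177 nats
D_KL(Q||P) = 0.0185 nats

No, they are not equal!

This asymmetry is why KL divergence is not a true distance metric.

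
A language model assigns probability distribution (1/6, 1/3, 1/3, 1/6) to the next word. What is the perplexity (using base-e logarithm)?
3.7798

Perplexity is e^H (or exp(H) for natural log).

First, H = -Σ p log p = 1.3297 nats
Perplexity = e^1.3297 = 3.7798

Interpretation: The model's uncertainty is equivalent to choosing uniformly among 3.8 options.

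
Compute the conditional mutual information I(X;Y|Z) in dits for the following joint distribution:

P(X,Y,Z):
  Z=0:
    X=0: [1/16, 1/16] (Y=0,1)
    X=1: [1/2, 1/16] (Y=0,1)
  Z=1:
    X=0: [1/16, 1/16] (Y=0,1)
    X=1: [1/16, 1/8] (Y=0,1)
0.0206 dits

Conditional mutual information: I(X;Y|Z) = H(X|Z) + H(Y|Z) - H(X,Y|Z)

H(Z) = 0.2697
H(X,Z) = 0.5026 → H(X|Z) = 0.2329
H(Y,Z) = 0.5026 → H(Y|Z) = 0.2329
H(X,Y,Z) = 0.7149 → H(X,Y|Z) = 0.4452

I(X;Y|Z) = 0.2329 + 0.2329 - 0.4452 = 0.0206 dits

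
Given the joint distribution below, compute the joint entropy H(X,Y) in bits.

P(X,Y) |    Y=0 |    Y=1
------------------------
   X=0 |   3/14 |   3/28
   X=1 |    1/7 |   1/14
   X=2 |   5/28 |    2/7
2.4547 bits

Joint entropy is H(X,Y) = -Σ_{x,y} p(x,y) log p(x,y).

Summing over all non-zero entries:
H(X,Y) = -[3/14·log_2(3/14) + 3/28·log_2(3/28) + 1/7·log_2(1/7) + 1/14·log_2(1/14) + 5/28·log_2(5/28) + 2/7·log_2(2/7)]
H(X,Y) = 2.4547 bits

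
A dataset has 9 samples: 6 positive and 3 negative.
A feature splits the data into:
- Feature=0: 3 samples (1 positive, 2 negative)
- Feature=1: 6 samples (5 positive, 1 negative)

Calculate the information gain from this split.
0.1788 bits

Information Gain = H(Y) - H(Y|Feature)

Before split:
P(positive) = 6/9 = 0.6667
H(Y) = 0.9183 bits

After split:
Feature=0: H = 0.9183 bits (weight = 3/9)
Feature=1: H = 0.6500 bits (weight = 6/9)
H(Y|Feature) = (3/9)×0.9183 + (6/9)×0.6500 = 0.7394 bits

Information Gain = 0.9183 - 0.7394 = 0.1788 bits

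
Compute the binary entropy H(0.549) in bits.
0.9931 bits

The binary entropy function is:
H(p) = -p log(p) - (1-p) log(1-p)

H(0.549) = -0.549 × log_2(0.549) - 0.451 × log_2(0.451)
H(0.549) = 0.9931 bits

Note: Binary entropy is maximized at p=0.5 (H=1 bit) and minimized at p=0 or p=1 (H=0).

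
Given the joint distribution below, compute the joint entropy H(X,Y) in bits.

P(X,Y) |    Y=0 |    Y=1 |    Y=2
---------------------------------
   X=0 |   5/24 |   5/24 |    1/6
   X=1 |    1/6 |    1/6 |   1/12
2.5342 bits

Joint entropy is H(X,Y) = -Σ_{x,y} p(x,y) log p(x,y).

Summing over all non-zero entries:
H(X,Y) = -[5/24·log_2(5/24) + 5/24·log_2(5/24) + 1/6·log_2(1/6) + 1/6·log_2(1/6) + 1/6·log_2(1/6) + 1/12·log_2(1/12)]
H(X,Y) = 2.5342 bits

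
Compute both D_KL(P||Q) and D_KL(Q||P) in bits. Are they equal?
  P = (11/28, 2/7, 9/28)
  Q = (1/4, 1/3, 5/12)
D_KL(P||Q) = 0.0723, D_KL(Q||P) = 0.0671

KL divergence is not symmetric: D_KL(P||Q) ≠ D_KL(Q||P) in general.

D_KL(P||Q) = 0.0723 bits
D_KL(Q||P) = 0.0671 bits

No, they are not equal!

This asymmetry is why KL divergence is not a true distance metric.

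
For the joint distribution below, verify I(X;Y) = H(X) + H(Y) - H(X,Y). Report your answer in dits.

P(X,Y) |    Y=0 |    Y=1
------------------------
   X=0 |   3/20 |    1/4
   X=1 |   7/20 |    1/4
I(X;Y) = 0.0091 dits

Mutual information has multiple equivalent forms:
- I(X;Y) = H(X) - H(X|Y)
- I(X;Y) = H(Y) - H(Y|X)
- I(X;Y) = H(X) + H(Y) - H(X,Y)

Computing all quantities:
H(X) = 0.2923, H(Y) = 0.3010, H(X,Y) = 0.5842
H(X|Y) = 0.2832, H(Y|X) = 0.2919

Verification:
H(X) - H(X|Y) = 0.2923 - 0.2832 = 0.0091
H(Y) - H(Y|X) = 0.3010 - 0.2919 = 0.0091
H(X) + H(Y) - H(X,Y) = 0.2923 + 0.3010 - 0.5842 = 0.0091

All forms give I(X;Y) = 0.0091 dits. ✓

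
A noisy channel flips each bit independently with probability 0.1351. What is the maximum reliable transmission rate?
0.4287 bits

For a binary symmetric channel (BSC) with error probability p:
Capacity C = 1 - H(p) bits per symbol

where H(p) = -p log₂(p) - (1-p) log₂(1-p) is the binary entropy function.

H(0.1351) = 0.5713 bits
C = 1 - 0.5713 = 0.4287 bits per symbol

This means we can reliably transmit up to 0.4287 bits of information per channel use.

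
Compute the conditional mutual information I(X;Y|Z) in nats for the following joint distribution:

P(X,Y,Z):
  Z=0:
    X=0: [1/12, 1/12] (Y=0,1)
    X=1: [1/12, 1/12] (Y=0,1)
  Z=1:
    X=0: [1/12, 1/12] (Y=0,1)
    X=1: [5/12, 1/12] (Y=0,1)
0.0341 nats

Conditional mutual information: I(X;Y|Z) = H(X|Z) + H(Y|Z) - H(X,Y|Z)

H(Z) = 0.6365
H(X,Z) = 1.2425 → H(X|Z) = 0.6059
H(Y,Z) = 1.2425 → H(Y|Z) = 0.6059
H(X,Y,Z) = 1.8143 → H(X,Y|Z) = 1.1778

I(X;Y|Z) = 0.6059 + 0.6059 - 1.1778 = 0.0341 nats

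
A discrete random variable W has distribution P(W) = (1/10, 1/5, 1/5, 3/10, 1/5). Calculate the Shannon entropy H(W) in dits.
0.6762 dits

Shannon entropy is H(X) = -Σ p(x) log p(x).

For P = (1/10, 1/5, 1/5, 3/10, 1/5):
H = -1/10 × log_10(1/10) -1/5 × log_10(1/5) -1/5 × log_10(1/5) -3/10 × log_10(3/10) -1/5 × log_10(1/5)
H = 0.6762 dits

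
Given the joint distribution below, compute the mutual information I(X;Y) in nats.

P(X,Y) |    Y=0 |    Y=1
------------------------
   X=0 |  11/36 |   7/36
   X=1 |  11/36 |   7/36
0.0000 nats

Mutual information: I(X;Y) = H(X) + H(Y) - H(X,Y)

Marginals:
P(X) = (1/2, 1/2), H(X) = 0.6931 nats
P(Y) = (11/18, 7/18), H(Y) = 0.6682 nats

Joint entropy: H(X,Y) = 1.3614 nats

I(X;Y) = 0.6931 + 0.6682 - 1.3614 = 0.0000 nats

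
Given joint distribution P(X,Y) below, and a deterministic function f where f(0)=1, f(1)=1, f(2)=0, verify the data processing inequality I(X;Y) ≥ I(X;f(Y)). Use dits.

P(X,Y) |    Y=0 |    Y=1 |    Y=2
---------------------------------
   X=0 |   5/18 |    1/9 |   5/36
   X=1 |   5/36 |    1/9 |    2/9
I(X;Y) = 0.0138, I(X;f(Y)) = 0.0102, inequality holds: 0.0138 ≥ 0.0102

Data Processing Inequality: For any Markov chain X → Y → Z, we have I(X;Y) ≥ I(X;Z).

Here Z = f(Y) is a deterministic function of Y, forming X → Y → Z.

Original I(X;Y) = 0.0138 dits

After applying f:
P(X,Z) where Z=f(Y):
- P(X,Z=0) = P(X,Y=2)
- P(X,Z=1) = P(X,Y=0) + P(X,Y=1)

I(X;Z) = I(X;f(Y)) = 0.0102 dits

Verification: 0.0138 ≥ 0.0102 ✓

Information cannot be created by processing; the function f can only lose information about X.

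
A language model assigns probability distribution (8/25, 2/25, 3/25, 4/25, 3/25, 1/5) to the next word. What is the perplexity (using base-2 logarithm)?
5.4230

Perplexity is 2^H (or exp(H) for natural log).

First, H = -Σ p log p = 2.4391 bits
Perplexity = 2^2.4391 = 5.4230

Interpretation: The model's uncertainty is equivalent to choosing uniformly among 5.4 options.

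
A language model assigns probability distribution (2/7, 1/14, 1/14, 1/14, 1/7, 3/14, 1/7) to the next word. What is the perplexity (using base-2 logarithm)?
6.1075

Perplexity is 2^H (or exp(H) for natural log).

First, H = -Σ p log p = 2.6106 bits
Perplexity = 2^2.6106 = 6.1075

Interpretation: The model's uncertainty is equivalent to choosing uniformly among 6.1 options.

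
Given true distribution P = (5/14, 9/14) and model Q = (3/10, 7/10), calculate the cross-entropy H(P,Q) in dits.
0.2863 dits

Cross-entropy: H(P,Q) = -Σ p(x) log q(x)

Alternatively: H(P,Q) = H(P) + D_KL(P||Q)
H(P) = 0.2831 dits
D_KL(P||Q) = 0.0033 dits

H(P,Q) = 0.2831 + 0.0033 = 0.2863 dits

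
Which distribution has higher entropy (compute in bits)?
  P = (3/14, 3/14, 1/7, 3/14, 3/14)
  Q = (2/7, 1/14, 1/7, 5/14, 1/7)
P

Computing entropies in bits:
H(P) = 2.3060
H(Q) = 2.1210

Distribution P has higher entropy.

Intuition: The distribution closer to uniform (more spread out) has higher entropy.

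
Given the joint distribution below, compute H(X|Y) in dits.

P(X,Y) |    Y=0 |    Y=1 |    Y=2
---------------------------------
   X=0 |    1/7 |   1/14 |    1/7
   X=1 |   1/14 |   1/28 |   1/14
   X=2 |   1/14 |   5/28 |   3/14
0.4290 dits

Using the chain rule: H(X|Y) = H(X,Y) - H(Y)

First, compute H(X,Y) = 0.8976 dits

Marginal P(Y) = (2/7, 2/7, 3/7)
H(Y) = 0.4686 dits

H(X|Y) = H(X,Y) - H(Y) = 0.8976 - 0.4686 = 0.4290 dits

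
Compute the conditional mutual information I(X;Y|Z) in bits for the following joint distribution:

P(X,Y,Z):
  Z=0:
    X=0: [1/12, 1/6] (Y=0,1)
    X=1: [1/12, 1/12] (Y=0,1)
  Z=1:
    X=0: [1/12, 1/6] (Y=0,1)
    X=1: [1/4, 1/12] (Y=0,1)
0.0830 bits

Conditional mutual information: I(X;Y|Z) = H(X|Z) + H(Y|Z) - H(X,Y|Z)

H(Z) = 0.9799
H(X,Z) = 1.9591 → H(X|Z) = 0.9793
H(Y,Z) = 1.9591 → H(Y|Z) = 0.9793
H(X,Y,Z) = 2.8554 → H(X,Y|Z) = 1.8755

I(X;Y|Z) = 0.9793 + 0.9793 - 1.8755 = 0.0830 bits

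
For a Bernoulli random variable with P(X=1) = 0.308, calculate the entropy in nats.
0.6175 nats

The binary entropy function is:
H(p) = -p log(p) - (1-p) log(1-p)

H(0.308) = -0.308 × log_e(0.308) - 0.692 × log_e(0.692)
H(0.308) = 0.6175 nats

Note: Binary entropy is maximized at p=0.5 (H=1 bit) and minimized at p=0 or p=1 (H=0).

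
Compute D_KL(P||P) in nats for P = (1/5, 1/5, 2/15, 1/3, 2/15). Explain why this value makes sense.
0.0000 nats

KL divergence satisfies the Gibbs inequality: D_KL(P||Q) ≥ 0 for all distributions P, Q.

D_KL(P||Q) = Σ p(x) log(p(x)/q(x))
Each term is p(x) × log_e(p(x)/p(x)) = p(x) × log_e(1) = 0, so the sum is 0.
D_KL(P||Q) = 0.0000 nats

When P = Q, the KL divergence is exactly 0, as there is no 'divergence' between identical distributions.

This non-negativity is a fundamental property: relative entropy cannot be negative because it measures how different Q is from P.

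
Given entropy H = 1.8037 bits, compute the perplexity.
3.4911

Perplexity is 2^H (or exp(H) for natural log).

H = 1.8037 bits
Perplexity = 2^1.8037 = 3.4911

Interpretation: The model's uncertainty is equivalent to choosing uniformly among 3.5 options.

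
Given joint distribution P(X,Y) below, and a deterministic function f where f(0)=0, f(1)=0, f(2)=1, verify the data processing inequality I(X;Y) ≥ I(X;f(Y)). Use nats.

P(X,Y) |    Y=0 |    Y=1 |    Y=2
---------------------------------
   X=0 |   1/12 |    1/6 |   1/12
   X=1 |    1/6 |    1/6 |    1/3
I(X;Y) = 0.0378, I(X;f(Y)) = 0.0297, inequality holds: 0.0378 ≥ 0.0297

Data Processing Inequality: For any Markov chain X → Y → Z, we have I(X;Y) ≥ I(X;Z).

Here Z = f(Y) is a deterministic function of Y, forming X → Y → Z.

Original I(X;Y) = 0.0378 nats

After applying f:
P(X,Z) where Z=f(Y):
- P(X,Z=0) = P(X,Y=0) + P(X,Y=1)
- P(X,Z=1) = P(X,Y=2)

I(X;Z) = I(X;f(Y)) = 0.0297 nats

Verification: 0.0378 ≥ 0.0297 ✓

Information cannot be created by processing; the function f can only lose information about X.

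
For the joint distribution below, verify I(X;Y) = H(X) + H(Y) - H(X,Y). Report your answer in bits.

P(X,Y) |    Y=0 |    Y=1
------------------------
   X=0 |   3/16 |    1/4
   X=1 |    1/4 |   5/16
I(X;Y) = 0.0002 bits

Mutual information has multiple equivalent forms:
- I(X;Y) = H(X) - H(X|Y)
- I(X;Y) = H(Y) - H(Y|X)
- I(X;Y) = H(X) + H(Y) - H(X,Y)

Computing all quantities:
H(X) = 0.9887, H(Y) = 0.9887, H(X,Y) = 1.9772
H(X|Y) = 0.9885, H(Y|X) = 0.9885

Verification:
H(X) - H(X|Y) = 0.9887 - 0.9885 = 0.0002
H(Y) - H(Y|X) = 0.9887 - 0.9885 = 0.0002
H(X) + H(Y) - H(X,Y) = 0.9887 + 0.9887 - 1.9772 = 0.0002

All forms give I(X;Y) = 0.0002 bits. ✓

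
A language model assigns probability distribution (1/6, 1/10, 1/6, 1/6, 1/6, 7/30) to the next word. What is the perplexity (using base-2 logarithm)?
5.8377

Perplexity is 2^H (or exp(H) for natural log).

First, H = -Σ p log p = 2.5454 bits
Perplexity = 2^2.5454 = 5.8377

Interpretation: The model's uncertainty is equivalent to choosing uniformly among 5.8 options.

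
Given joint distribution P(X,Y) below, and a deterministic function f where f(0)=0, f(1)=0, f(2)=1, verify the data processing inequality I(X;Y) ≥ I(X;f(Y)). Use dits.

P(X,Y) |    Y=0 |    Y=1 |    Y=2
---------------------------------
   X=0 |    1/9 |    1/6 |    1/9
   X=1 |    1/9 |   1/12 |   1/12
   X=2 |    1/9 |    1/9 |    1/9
I(X;Y) = 0.0035, I(X;f(Y)) = 0.0004, inequality holds: 0.0035 ≥ 0.0004

Data Processing Inequality: For any Markov chain X → Y → Z, we have I(X;Y) ≥ I(X;Z).

Here Z = f(Y) is a deterministic function of Y, forming X → Y → Z.

Original I(X;Y) = 0.0035 dits

After applying f:
P(X,Z) where Z=f(Y):
- P(X,Z=0) = P(X,Y=0) + P(X,Y=1)
- P(X,Z=1) = P(X,Y=2)

I(X;Z) = I(X;f(Y)) = 0.0004 dits

Verification: 0.0035 ≥ 0.0004 ✓

Information cannot be created by processing; the function f can only lose information about X.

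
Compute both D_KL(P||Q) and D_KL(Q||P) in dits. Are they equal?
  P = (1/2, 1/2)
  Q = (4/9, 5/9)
D_KL(P||Q) = 0.0027, D_KL(Q||P) = 0.0027

KL divergence is not symmetric: D_KL(P||Q) ≠ D_KL(Q||P) in general.

D_KL(P||Q) = 0.0027 dits
D_KL(Q||P) = 0.0027 dits

In this case they happen to be equal (to 4 decimal places).

This asymmetry is why KL divergence is not a true distance metric.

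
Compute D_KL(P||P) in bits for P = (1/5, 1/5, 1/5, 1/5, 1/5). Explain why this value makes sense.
0.0000 bits

KL divergence satisfies the Gibbs inequality: D_KL(P||Q) ≥ 0 for all distributions P, Q.

D_KL(P||Q) = Σ p(x) log(p(x)/q(x))
Each term is p(x) × log_2(p(x)/p(x)) = p(x) × log_2(1) = 0, so the sum is 0.
D_KL(P||Q) = 0.0000 bits

When P = Q, the KL divergence is exactly 0, as there is no 'divergence' between identical distributions.

This non-negativity is a fundamental property: relative entropy cannot be negative because it measures how different Q is from P.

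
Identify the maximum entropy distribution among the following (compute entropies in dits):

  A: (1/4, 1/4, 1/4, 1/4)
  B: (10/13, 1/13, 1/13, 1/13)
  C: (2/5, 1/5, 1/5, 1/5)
A

For a discrete distribution over n outcomes, entropy is maximized by the uniform distribution.

Computing entropies:
H(A) = 0.6021 dits
H(B) = 0.3447 dits
H(C) = 0.5786 dits

The uniform distribution (where all probabilities equal 1/4) achieves the maximum entropy of log_10(4) = 0.6021 dits.

Distribution A has the highest entropy.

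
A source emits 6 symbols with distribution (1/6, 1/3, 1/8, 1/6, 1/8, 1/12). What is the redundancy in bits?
0.1462 bits

Redundancy measures how far a source is from maximum entropy:
R = H_max - H(X)

Maximum entropy for 6 symbols: H_max = log_2(6) = 2.5850 bits
Actual entropy: H(X) = 2.4387 bits
Redundancy: R = 2.5850 - 2.4387 = 0.1462 bits

This redundancy represents potential for compression: the source could be compressed by 0.1462 bits per symbol.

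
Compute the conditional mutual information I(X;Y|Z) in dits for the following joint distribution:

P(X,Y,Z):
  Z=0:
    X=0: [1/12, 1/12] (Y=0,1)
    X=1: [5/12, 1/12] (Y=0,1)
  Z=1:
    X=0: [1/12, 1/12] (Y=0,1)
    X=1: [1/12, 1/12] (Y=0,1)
0.0148 dits

Conditional mutual information: I(X;Y|Z) = H(X|Z) + H(Y|Z) - H(X,Y|Z)

H(Z) = 0.2764
H(X,Z) = 0.5396 → H(X|Z) = 0.2632
H(Y,Z) = 0.5396 → H(Y|Z) = 0.2632
H(X,Y,Z) = 0.7879 → H(X,Y|Z) = 0.5115

I(X;Y|Z) = 0.2632 + 0.2632 - 0.5115 = 0.0148 dits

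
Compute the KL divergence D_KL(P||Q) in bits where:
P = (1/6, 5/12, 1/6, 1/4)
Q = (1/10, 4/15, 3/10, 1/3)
0.1460 bits

KL divergence: D_KL(P||Q) = Σ p(x) log(p(x)/q(x))

Computing term by term:
  x=0: 1/6 × log_2[(1/6)/(1/10)] = 1/6 × 0.7370 = 0.1228
  x=1: 5/12 × log_2[(5/12)/(4/15)] = 5/12 × 0.6439 = 0.2683
  x=2: 1/6 × log_2[(1/6)/(3/10)] = 1/6 × -0.8480 = -0.1413
  x=3: 1/4 × log_2[(1/4)/(1/3)] = 1/4 × -0.4150 = -0.1038

D_KL(P||Q) = 0.1460 bits

Note: KL divergence is always non-negative and equals 0 iff P = Q.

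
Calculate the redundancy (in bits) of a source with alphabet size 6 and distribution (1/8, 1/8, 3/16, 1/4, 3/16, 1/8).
0.0543 bits

Redundancy measures how far a source is from maximum entropy:
R = H_max - H(X)

Maximum entropy for 6 symbols: H_max = log_2(6) = 2.5850 bits
Actual entropy: H(X) = 2.5306 bits
Redundancy: R = 2.5850 - 2.5306 = 0.0543 bits

This redundancy represents potential for compression: the source could be compressed by 0.0543 bits per symbol.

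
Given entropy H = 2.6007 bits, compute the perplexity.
6.0658

Perplexity is 2^H (or exp(H) for natural log).

H = 2.6007 bits
Perplexity = 2^2.6007 = 6.0658

Interpretation: The model's uncertainty is equivalent to choosing uniformly among 6.1 options.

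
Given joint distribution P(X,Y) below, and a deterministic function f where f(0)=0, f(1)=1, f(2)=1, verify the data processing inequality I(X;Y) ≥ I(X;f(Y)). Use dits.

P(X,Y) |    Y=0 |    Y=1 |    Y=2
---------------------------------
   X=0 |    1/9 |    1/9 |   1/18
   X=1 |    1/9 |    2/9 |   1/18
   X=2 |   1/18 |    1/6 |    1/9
I(X;Y) = 0.0151, I(X;f(Y)) = 0.0091, inequality holds: 0.0151 ≥ 0.0091

Data Processing Inequality: For any Markov chain X → Y → Z, we have I(X;Y) ≥ I(X;Z).

Here Z = f(Y) is a deterministic function of Y, forming X → Y → Z.

Original I(X;Y) = 0.0151 dits

After applying f:
P(X,Z) where Z=f(Y):
- P(X,Z=0) = P(X,Y=0)
- P(X,Z=1) = P(X,Y=1) + P(X,Y=2)

I(X;Z) = I(X;f(Y)) = 0.0091 dits

Verification: 0.0151 ≥ 0.0091 ✓

Information cannot be created by processing; the function f can only lose information about X.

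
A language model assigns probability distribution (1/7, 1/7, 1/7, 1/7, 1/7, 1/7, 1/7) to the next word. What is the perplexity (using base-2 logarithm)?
7.0000

Perplexity is 2^H (or exp(H) for natural log).

First, H = -Σ p log p = 2.8074 bits
Perplexity = 2^2.8074 = 7.0000

Interpretation: The model's uncertainty is equivalent to choosing uniformly among 7.0 options.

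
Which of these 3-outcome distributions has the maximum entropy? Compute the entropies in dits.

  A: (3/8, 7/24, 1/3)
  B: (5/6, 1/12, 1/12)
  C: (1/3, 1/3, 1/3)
C

For a discrete distribution over n outcomes, entropy is maximized by the uniform distribution.

Computing entropies:
H(A) = 0.4749 dits
H(B) = 0.2458 dits
H(C) = 0.4771 dits

The uniform distribution (where all probabilities equal 1/3) achieves the maximum entropy of log_10(3) = 0.4771 dits.

Distribution C has the highest entropy.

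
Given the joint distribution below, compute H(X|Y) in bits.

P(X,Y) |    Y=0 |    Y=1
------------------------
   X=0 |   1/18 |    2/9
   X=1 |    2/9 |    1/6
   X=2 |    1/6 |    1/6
1.4975 bits

Using the chain rule: H(X|Y) = H(X,Y) - H(Y)

First, compute H(X,Y) = 2.4886 bits

Marginal P(Y) = (4/9, 5/9)
H(Y) = 0.9911 bits

H(X|Y) = H(X,Y) - H(Y) = 2.4886 - 0.9911 = 1.4975 bits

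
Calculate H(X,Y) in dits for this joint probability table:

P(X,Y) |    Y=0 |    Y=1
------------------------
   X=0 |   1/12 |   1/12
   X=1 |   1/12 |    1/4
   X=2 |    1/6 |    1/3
0.7090 dits

Joint entropy is H(X,Y) = -Σ_{x,y} p(x,y) log p(x,y).

Summing over all non-zero entries:
H(X,Y) = -[1/12·log_10(1/12) + 1/12·log_10(1/12) + 1/12·log_10(1/12) + 1/4·log_10(1/4) + 1/6·log_10(1/6) + 1/3·log_10(1/3)]
H(X,Y) = 0.7090 dits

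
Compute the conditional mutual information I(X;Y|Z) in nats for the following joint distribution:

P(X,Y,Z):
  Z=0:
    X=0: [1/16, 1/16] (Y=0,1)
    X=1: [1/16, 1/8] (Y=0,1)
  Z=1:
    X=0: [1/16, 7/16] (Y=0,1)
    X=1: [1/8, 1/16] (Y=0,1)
0.0994 nats

Conditional mutual information: I(X;Y|Z) = H(X|Z) + H(Y|Z) - H(X,Y|Z)

H(Z) = 0.6211
H(X,Z) = 1.2342 → H(X|Z) = 0.6132
H(Y,Z) = 1.2342 → H(Y|Z) = 0.6132
H(X,Y,Z) = 1.7480 → H(X,Y|Z) = 1.1269

I(X;Y|Z) = 0.6132 + 0.6132 - 1.1269 = 0.0994 nats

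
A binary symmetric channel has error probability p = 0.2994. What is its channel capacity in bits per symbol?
0.1194 bits

For a binary symmetric channel (BSC) with error probability p:
Capacity C = 1 - H(p) bits per symbol

where H(p) = -p log₂(p) - (1-p) log₂(1-p) is the binary entropy function.

H(0.2994) = 0.8806 bits
C = 1 - 0.8806 = 0.1194 bits per symbol

This means we can reliably transmit up to 0.1194 bits of information per channel use.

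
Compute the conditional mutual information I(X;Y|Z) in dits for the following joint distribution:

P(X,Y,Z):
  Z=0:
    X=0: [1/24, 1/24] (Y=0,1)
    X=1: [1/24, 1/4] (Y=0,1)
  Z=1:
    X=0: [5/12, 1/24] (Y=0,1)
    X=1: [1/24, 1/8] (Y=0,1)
0.0653 dits

Conditional mutual information: I(X;Y|Z) = H(X|Z) + H(Y|Z) - H(X,Y|Z)

H(Z) = 0.2873
H(X,Z) = 0.5310 → H(X|Z) = 0.2437
H(Y,Z) = 0.5310 → H(Y|Z) = 0.2437
H(X,Y,Z) = 0.7094 → H(X,Y|Z) = 0.4221

I(X;Y|Z) = 0.2437 + 0.2437 - 0.4221 = 0.0653 dits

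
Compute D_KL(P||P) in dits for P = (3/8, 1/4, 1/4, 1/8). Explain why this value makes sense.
0.0000 dits

KL divergence satisfies the Gibbs inequality: D_KL(P||Q) ≥ 0 for all distributions P, Q.

D_KL(P||Q) = Σ p(x) log(p(x)/q(x))
Each term is p(x) × log_10(p(x)/p(x)) = p(x) × log_10(1) = 0, so the sum is 0.
D_KL(P||Q) = 0.0000 dits

When P = Q, the KL divergence is exactly 0, as there is no 'divergence' between identical distributions.

This non-negativity is a fundamental property: relative entropy cannot be negative because it measures how different Q is from P.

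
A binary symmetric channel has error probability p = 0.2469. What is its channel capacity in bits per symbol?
0.1937 bits

For a binary symmetric channel (BSC) with error probability p:
Capacity C = 1 - H(p) bits per symbol

where H(p) = -p log₂(p) - (1-p) log₂(1-p) is the binary entropy function.

H(0.2469) = 0.8063 bits
C = 1 - 0.8063 = 0.1937 bits per symbol

This means we can reliably transmit up to 0.1937 bits of information per channel use.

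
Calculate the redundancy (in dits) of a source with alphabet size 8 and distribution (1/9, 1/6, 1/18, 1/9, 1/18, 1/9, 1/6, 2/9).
0.0410 dits

Redundancy measures how far a source is from maximum entropy:
R = H_max - H(X)

Maximum entropy for 8 symbols: H_max = log_10(8) = 0.9031 dits
Actual entropy: H(X) = 0.8621 dits
Redundancy: R = 0.9031 - 0.8621 = 0.0410 dits

This redundancy represents potential for compression: the source could be compressed by 0.0410 dits per symbol.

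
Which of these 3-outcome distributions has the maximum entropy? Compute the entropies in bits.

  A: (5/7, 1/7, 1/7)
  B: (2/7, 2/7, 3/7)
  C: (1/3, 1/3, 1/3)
C

For a discrete distribution over n outcomes, entropy is maximized by the uniform distribution.

Computing entropies:
H(A) = 1.1488 bits
H(B) = 1.5567 bits
H(C) = 1.5850 bits

The uniform distribution (where all probabilities equal 1/3) achieves the maximum entropy of log_2(3) = 1.5850 bits.

Distribution C has the highest entropy.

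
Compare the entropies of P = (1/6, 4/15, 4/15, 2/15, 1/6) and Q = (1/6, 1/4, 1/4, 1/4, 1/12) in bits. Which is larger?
P

Computing entropies in bits:
H(P) = 2.2662
H(Q) = 2.2296

Distribution P has higher entropy.

Intuition: The distribution closer to uniform (more spread out) has higher entropy.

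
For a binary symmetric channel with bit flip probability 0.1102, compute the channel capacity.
0.4995 bits

For a binary symmetric channel (BSC) with error probability p:
Capacity C = 1 - H(p) bits per symbol

where H(p) = -p log₂(p) - (1-p) log₂(1-p) is the binary entropy function.

H(0.1102) = 0.5005 bits
C = 1 - 0.5005 = 0.4995 bits per symbol

This means we can reliably transmit up to 0.4995 bits of information per channel use.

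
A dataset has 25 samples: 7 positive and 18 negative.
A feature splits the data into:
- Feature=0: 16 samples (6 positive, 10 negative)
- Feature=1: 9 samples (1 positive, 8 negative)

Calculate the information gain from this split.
0.0634 bits

Information Gain = H(Y) - H(Y|Feature)

Before split:
P(positive) = 7/25 = 0.2800
H(Y) = 0.8555 bits

After split:
Feature=0: H = 0.9544 bits (weight = 16/25)
Feature=1: H = 0.5033 bits (weight = 9/25)
H(Y|Feature) = (16/25)×0.9544 + (9/25)×0.5033 = 0.7920 bits

Information Gain = 0.8555 - 0.7920 = 0.0634 bits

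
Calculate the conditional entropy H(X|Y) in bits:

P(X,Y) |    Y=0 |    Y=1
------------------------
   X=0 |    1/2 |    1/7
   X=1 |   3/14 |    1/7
0.9152 bits

Using the chain rule: H(X|Y) = H(X,Y) - H(Y)

First, compute H(X,Y) = 1.7783 bits

Marginal P(Y) = (5/7, 2/7)
H(Y) = 0.8631 bits

H(X|Y) = H(X,Y) - H(Y) = 1.7783 - 0.8631 = 0.9152 bits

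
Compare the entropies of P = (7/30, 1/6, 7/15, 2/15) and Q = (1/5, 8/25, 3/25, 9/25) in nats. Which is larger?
Q

Computing entropies in nats:
H(P) = 1.2625
H(Q) = 1.3087

Distribution Q has higher entropy.

Intuition: The distribution closer to uniform (more spread out) has higher entropy.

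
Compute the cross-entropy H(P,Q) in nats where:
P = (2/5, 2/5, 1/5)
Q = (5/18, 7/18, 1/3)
1.1099 nats

Cross-entropy: H(P,Q) = -Σ p(x) log q(x)

Alternatively: H(P,Q) = H(P) + D_KL(P||Q)
H(P) = 1.0549 nats
D_KL(P||Q) = 0.0550 nats

H(P,Q) = 1.0549 + 0.0550 = 1.1099 nats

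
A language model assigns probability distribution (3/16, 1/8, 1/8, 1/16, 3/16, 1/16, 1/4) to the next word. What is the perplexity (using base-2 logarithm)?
6.3013

Perplexity is 2^H (or exp(H) for natural log).

First, H = -Σ p log p = 2.6556 bits
Perplexity = 2^2.6556 = 6.3013

Interpretation: The model's uncertainty is equivalent to choosing uniformly among 6.3 options.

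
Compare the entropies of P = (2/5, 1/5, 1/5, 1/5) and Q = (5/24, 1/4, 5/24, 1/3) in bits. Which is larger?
Q

Computing entropies in bits:
H(P) = 1.9219
H(Q) = 1.9713

Distribution Q has higher entropy.

Intuition: The distribution closer to uniform (more spread out) has higher entropy.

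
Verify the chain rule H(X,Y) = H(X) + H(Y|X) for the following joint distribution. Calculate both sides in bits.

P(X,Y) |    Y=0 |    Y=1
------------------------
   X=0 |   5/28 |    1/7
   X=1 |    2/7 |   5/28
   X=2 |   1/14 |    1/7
H(X,Y) = 2.4781, H(X) = 1.5165, H(Y|X) = 0.9616 (all in bits)

Chain rule: H(X,Y) = H(X) + H(Y|X)

Left side — joint entropy directly:
H(X,Y) = -Σ p(x,y) log p(x,y) = 2.4781 bits

Right side — compute H(Y|X) from the conditional distributions:
P(X) = (9/28, 13/28, 3/14), so H(X) = 1.5165 bits
H(Y|X) = Σ_x P(X=x) · H(Y|X=x):
  P(Y|X=0) = (5/9, 4/9), H(Y|X=0) = 0.9911, weight P(X=0) = 9/28
  P(Y|X=1) = (8/13, 5/13), H(Y|X=1) = 0.9612, weight P(X=1) = 13/28
  P(Y|X=2) = (1/3, 2/3), H(Y|X=2) = 0.9183, weight P(X=2) = 3/14
H(Y|X) = 0.9616 bits

H(X) + H(Y|X) = 1.5165 + 0.9616 = 2.4781 bits

Both sides equal 2.4781 bits. ✓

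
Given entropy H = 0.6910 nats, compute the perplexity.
1.9957

Perplexity is e^H (or exp(H) for natural log).

H = 0.6910 nats
Perplexity = e^0.6910 = 1.9957

Interpretation: The model's uncertainty is equivalent to choosing uniformly among 2.0 options.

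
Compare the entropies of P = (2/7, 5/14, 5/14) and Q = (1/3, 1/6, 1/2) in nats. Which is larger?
P

Computing entropies in nats:
H(P) = 1.0934
H(Q) = 1.0114

Distribution P has higher entropy.

Intuition: The distribution closer to uniform (more spread out) has higher entropy.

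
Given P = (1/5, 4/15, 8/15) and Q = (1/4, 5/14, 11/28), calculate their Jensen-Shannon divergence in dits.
0.0044 dits

Jensen-Shannon divergence is:
JSD(P||Q) = 0.5 × D_KL(P||M) + 0.5 × D_KL(Q||M)
where M = 0.5 × (P + Q) is the mixture distribution.

M = 0.5 × (1/5, 4/15, 8/15) + 0.5 × (1/4, 5/14, 11/28) = (9/40, 0.311905, 0.463095)

D_KL(P||M) = 0.0043 dits
D_KL(Q||M) = 0.0044 dits

JSD(P||Q) = 0.5 × 0.0043 + 0.5 × 0.0044 = 0.0044 dits

Unlike KL divergence, JSD is symmetric and bounded: 0 ≤ JSD ≤ log(2).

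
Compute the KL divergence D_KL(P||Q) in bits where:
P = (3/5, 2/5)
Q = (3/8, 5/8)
0.1493 bits

KL divergence: D_KL(P||Q) = Σ p(x) log(p(x)/q(x))

Computing term by term:
  x=0: 3/5 × log_2[(3/5)/(3/8)] = 3/5 × 0.6781 = 0.4068
  x=1: 2/5 × log_2[(2/5)/(5/8)] = 2/5 × -0.6439 = -0.2575

D_KL(P||Q) = 0.1493 bits

Note: KL divergence is always non-negative and equals 0 iff P = Q.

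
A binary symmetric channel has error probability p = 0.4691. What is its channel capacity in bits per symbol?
0.0028 bits

For a binary symmetric channel (BSC) with error probability p:
Capacity C = 1 - H(p) bits per symbol

where H(p) = -p log₂(p) - (1-p) log₂(1-p) is the binary entropy function.

H(0.4691) = 0.9972 bits
C = 1 - 0.9972 = 0.0028 bits per symbol

This means we can reliably transmit up to 0.0028 bits of information per channel use.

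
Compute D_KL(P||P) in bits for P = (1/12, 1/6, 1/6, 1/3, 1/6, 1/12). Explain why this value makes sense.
0.0000 bits

KL divergence satisfies the Gibbs inequality: D_KL(P||Q) ≥ 0 for all distributions P, Q.

D_KL(P||Q) = Σ p(x) log(p(x)/q(x))
Each term is p(x) × log_2(p(x)/p(x)) = p(x) × log_2(1) = 0, so the sum is 0.
D_KL(P||Q) = 0.0000 bits

When P = Q, the KL divergence is exactly 0, as there is no 'divergence' between identical distributions.

This non-negativity is a fundamental property: relative entropy cannot be negative because it measures how different Q is from P.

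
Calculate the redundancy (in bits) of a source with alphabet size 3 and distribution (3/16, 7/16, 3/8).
0.0797 bits

Redundancy measures how far a source is from maximum entropy:
R = H_max - H(X)

Maximum entropy for 3 symbols: H_max = log_2(3) = 1.5850 bits
Actual entropy: H(X) = 1.5052 bits
Redundancy: R = 1.5850 - 1.5052 = 0.0797 bits

This redundancy represents potential for compression: the source could be compressed by 0.0797 bits per symbol.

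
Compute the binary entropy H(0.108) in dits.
0.1487 dits

The binary entropy function is:
H(p) = -p log(p) - (1-p) log(1-p)

H(0.108) = -0.108 × log_10(0.108) - 0.892 × log_10(0.892)
H(0.108) = 0.1487 dits

Note: Binary entropy is maximized at p=0.5 (H=1 bit) and minimized at p=0 or p=1 (H=0).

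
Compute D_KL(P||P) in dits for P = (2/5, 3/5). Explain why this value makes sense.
0.0000 dits

KL divergence satisfies the Gibbs inequality: D_KL(P||Q) ≥ 0 for all distributions P, Q.

D_KL(P||Q) = Σ p(x) log(p(x)/q(x))
Each term is p(x) × log_10(p(x)/p(x)) = p(x) × log_10(1) = 0, so the sum is 0.
D_KL(P||Q) = 0.0000 dits

When P = Q, the KL divergence is exactly 0, as there is no 'divergence' between identical distributions.

This non-negativity is a fundamental property: relative entropy cannot be negative because it measures how different Q is from P.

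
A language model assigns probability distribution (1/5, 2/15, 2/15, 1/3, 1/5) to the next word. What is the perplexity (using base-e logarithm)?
4.6987

Perplexity is e^H (or exp(H) for natural log).

First, H = -Σ p log p = 1.5473 nats
Perplexity = e^1.5473 = 4.6987

Interpretation: The model's uncertainty is equivalent to choosing uniformly among 4.7 options.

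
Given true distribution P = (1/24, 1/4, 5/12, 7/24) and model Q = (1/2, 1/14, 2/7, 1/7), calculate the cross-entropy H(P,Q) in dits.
0.7723 dits

Cross-entropy: H(P,Q) = -Σ p(x) log q(x)

Alternatively: H(P,Q) = H(P) + D_KL(P||Q)
H(P) = 0.5225 dits
D_KL(P||Q) = 0.2497 dits

H(P,Q) = 0.5225 + 0.2497 = 0.7723 dits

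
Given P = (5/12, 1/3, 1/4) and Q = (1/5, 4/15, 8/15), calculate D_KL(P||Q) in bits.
0.2752 bits

KL divergence: D_KL(P||Q) = Σ p(x) log(p(x)/q(x))

Computing term by term:
  x=0: 5/12 × log_2[(5/12)/(1/5)] = 5/12 × 1.0589 = 0.4412
  x=1: 1/3 × log_2[(1/3)/(4/15)] = 1/3 × 0.3219 = 0.1073
  x=2: 1/4 × log_2[(1/4)/(8/15)] = 1/4 × -1.0931 = -0.2733

D_KL(P||Q) = 0.2752 bits

Note: KL divergence is always non-negative and equals 0 iff P = Q.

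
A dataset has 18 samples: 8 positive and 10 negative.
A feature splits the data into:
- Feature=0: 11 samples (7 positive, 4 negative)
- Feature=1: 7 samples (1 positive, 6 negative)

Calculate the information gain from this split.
0.1831 bits

Information Gain = H(Y) - H(Y|Feature)

Before split:
P(positive) = 8/18 = 0.4444
H(Y) = 0.9911 bits

After split:
Feature=0: H = 0.9457 bits (weight = 11/18)
Feature=1: H = 0.5917 bits (weight = 7/18)
H(Y|Feature) = (11/18)×0.9457 + (7/18)×0.5917 = 0.8080 bits

Information Gain = 0.9911 - 0.8080 = 0.1831 bits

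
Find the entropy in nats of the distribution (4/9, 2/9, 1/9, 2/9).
1.2730 nats

Shannon entropy is H(X) = -Σ p(x) log p(x).

For P = (4/9, 2/9, 1/9, 2/9):
H = -4/9 × log_e(4/9) -2/9 × log_e(2/9) -1/9 × log_e(1/9) -2/9 × log_e(2/9)
H = 1.2730 nats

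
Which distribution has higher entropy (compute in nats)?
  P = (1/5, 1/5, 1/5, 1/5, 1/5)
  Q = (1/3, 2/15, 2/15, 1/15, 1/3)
P

Computing entropies in nats:
H(P) = 1.6094
H(Q) = 1.4503

Distribution P has higher entropy.

Intuition: The distribution closer to uniform (more spread out) has higher entropy.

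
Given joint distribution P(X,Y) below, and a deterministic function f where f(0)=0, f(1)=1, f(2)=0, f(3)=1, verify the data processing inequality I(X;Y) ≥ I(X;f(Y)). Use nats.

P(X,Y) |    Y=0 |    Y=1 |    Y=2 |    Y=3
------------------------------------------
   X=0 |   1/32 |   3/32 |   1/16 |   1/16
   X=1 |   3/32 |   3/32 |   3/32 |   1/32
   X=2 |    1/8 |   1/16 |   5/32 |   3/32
I(X;Y) = 0.0462, I(X;f(Y)) = 0.0245, inequality holds: 0.0462 ≥ 0.0245

Data Processing Inequality: For any Markov chain X → Y → Z, we have I(X;Y) ≥ I(X;Z).

Here Z = f(Y) is a deterministic function of Y, forming X → Y → Z.

Original I(X;Y) = 0.0462 nats

After applying f:
P(X,Z) where Z=f(Y):
- P(X,Z=0) = P(X,Y=0) + P(X,Y=2)
- P(X,Z=1) = P(X,Y=1) + P(X,Y=3)

I(X;Z) = I(X;f(Y)) = 0.0245 nats

Verification: 0.0462 ≥ 0.0245 ✓

Information cannot be created by processing; the function f can only lose information about X.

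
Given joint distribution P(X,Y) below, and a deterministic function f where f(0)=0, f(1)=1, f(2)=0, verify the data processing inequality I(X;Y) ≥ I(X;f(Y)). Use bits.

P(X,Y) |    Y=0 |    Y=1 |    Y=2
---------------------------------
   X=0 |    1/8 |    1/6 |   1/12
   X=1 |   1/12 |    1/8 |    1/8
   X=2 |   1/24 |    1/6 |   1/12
I(X;Y) = 0.0378, I(X;f(Y)) = 0.0178, inequality holds: 0.0378 ≥ 0.0178

Data Processing Inequality: For any Markov chain X → Y → Z, we have I(X;Y) ≥ I(X;Z).

Here Z = f(Y) is a deterministic function of Y, forming X → Y → Z.

Original I(X;Y) = 0.0378 bits

After applying f:
P(X,Z) where Z=f(Y):
- P(X,Z=0) = P(X,Y=0) + P(X,Y=2)
- P(X,Z=1) = P(X,Y=1)

I(X;Z) = I(X;f(Y)) = 0.0178 bits

Verification: 0.0378 ≥ 0.0178 ✓

Information cannot be created by processing; the function f can only lose information about X.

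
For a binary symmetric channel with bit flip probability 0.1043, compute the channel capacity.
0.5175 bits

For a binary symmetric channel (BSC) with error probability p:
Capacity C = 1 - H(p) bits per symbol

where H(p) = -p log₂(p) - (1-p) log₂(1-p) is the binary entropy function.

H(0.1043) = 0.4825 bits
C = 1 - 0.4825 = 0.5175 bits per symbol

This means we can reliably transmit up to 0.5175 bits of information per channel use.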